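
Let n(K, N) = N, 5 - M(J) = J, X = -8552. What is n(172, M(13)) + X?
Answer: -8560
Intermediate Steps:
M(J) = 5 - J
n(172, M(13)) + X = (5 - 1*13) - 8552 = (5 - 13) - 8552 = -8 - 8552 = -8560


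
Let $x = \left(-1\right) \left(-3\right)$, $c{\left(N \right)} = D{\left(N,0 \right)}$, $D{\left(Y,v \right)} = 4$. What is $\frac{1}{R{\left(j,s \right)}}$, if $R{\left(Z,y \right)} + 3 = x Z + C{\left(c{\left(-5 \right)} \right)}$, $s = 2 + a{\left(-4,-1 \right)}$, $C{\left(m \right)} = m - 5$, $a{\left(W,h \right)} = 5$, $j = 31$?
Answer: $\frac{1}{89} \approx 0.011236$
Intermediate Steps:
$c{\left(N \right)} = 4$
$x = 3$
$C{\left(m \right)} = -5 + m$ ($C{\left(m \right)} = m - 5 = -5 + m$)
$s = 7$ ($s = 2 + 5 = 7$)
$R{\left(Z,y \right)} = -4 + 3 Z$ ($R{\left(Z,y \right)} = -3 + \left(3 Z + \left(-5 + 4\right)\right) = -3 + \left(3 Z - 1\right) = -3 + \left(-1 + 3 Z\right) = -4 + 3 Z$)
$\frac{1}{R{\left(j,s \right)}} = \frac{1}{-4 + 3 \cdot 31} = \frac{1}{-4 + 93} = \frac{1}{89}$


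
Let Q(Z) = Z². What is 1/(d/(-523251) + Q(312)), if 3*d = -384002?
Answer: 1569753/152806420034 ≈ 1.0273e-5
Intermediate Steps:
d = -384002/3 (d = (⅓)*(-384002) = -384002/3 ≈ -1.2800e+5)
1/(d/(-523251) + Q(312)) = 1/(-384002/3/(-523251) + 312²) = 1/(-384002/3*(-1/523251) + 97344) = 1/(384002/1569753 + 97344) = 1/(152806420034/1569753) = 1569753/152806420034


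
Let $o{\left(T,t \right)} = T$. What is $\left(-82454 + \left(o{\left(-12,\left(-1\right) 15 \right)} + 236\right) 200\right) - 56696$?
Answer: $-94350$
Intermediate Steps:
$\left(-82454 + \left(o{\left(-12,\left(-1\right) 15 \right)} + 236\right) 200\right) - 56696 = \left(-82454 + \left(-12 + 236\right) 200\right) - 56696 = \left(-82454 + 224 \cdot 200\right) - 56696 = \left(-82454 + 44800\right) - 56696 = -37654 - 56696 = -94350$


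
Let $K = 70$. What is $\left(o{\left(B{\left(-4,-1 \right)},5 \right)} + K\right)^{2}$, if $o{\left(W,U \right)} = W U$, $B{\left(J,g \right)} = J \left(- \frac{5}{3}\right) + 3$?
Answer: $\frac{126025}{9} \approx 14003.0$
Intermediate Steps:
$B{\left(J,g \right)} = 3 - \frac{5 J}{3}$ ($B{\left(J,g \right)} = J \left(\left(-5\right) \frac{1}{3}\right) + 3 = J \left(- \frac{5}{3}\right) + 3 = - \frac{5 J}{3} + 3 = 3 - \frac{5 J}{3}$)
$o{\left(W,U \right)} = U W$
$\left(o{\left(B{\left(-4,-1 \right)},5 \right)} + K\right)^{2} = \left(5 \left(3 - - \frac{20}{3}\right) + 70\right)^{2} = \left(5 \left(3 + \frac{20}{3}\right) + 70\right)^{2} = \left(5 \cdot \frac{29}{3} + 70\right)^{2} = \left(\frac{145}{3} + 70\right)^{2} = \left(\frac{355}{3}\right)^{2} = \frac{126025}{9}$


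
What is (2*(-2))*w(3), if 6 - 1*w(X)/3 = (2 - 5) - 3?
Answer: -144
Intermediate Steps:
w(X) = 36 (w(X) = 18 - 3*((2 - 5) - 3) = 18 - 3*(-3 - 3) = 18 - 3*(-6) = 18 + 18 = 36)
(2*(-2))*w(3) = (2*(-2))*36 = -4*36 = -144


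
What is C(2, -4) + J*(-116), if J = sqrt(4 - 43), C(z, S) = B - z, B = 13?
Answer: 11 - 116*I*sqrt(39) ≈ 11.0 - 724.42*I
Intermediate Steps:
C(z, S) = 13 - z
J = I*sqrt(39) (J = sqrt(-39) = I*sqrt(39) ≈ 6.245*I)
C(2, -4) + J*(-116) = (13 - 1*2) + (I*sqrt(39))*(-116) = (13 - 2) - 116*I*sqrt(39) = 11 - 116*I*sqrt(39)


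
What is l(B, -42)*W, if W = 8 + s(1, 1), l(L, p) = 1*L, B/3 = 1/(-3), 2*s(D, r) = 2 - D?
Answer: -17/2 ≈ -8.5000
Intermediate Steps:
s(D, r) = 1 - D/2 (s(D, r) = (2 - D)/2 = 1 - D/2)
B = -1 (B = 3/(-3) = 3*(-⅓) = -1)
l(L, p) = L
W = 17/2 (W = 8 + (1 - ½*1) = 8 + (1 - ½) = 8 + ½ = 17/2 ≈ 8.5000)
l(B, -42)*W = -1*17/2 = -17/2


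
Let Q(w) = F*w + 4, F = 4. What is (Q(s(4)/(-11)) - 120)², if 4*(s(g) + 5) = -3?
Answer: 1570009/121 ≈ 12975.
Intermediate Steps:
s(g) = -23/4 (s(g) = -5 + (¼)*(-3) = -5 - ¾ = -23/4)
Q(w) = 4 + 4*w (Q(w) = 4*w + 4 = 4 + 4*w)
(Q(s(4)/(-11)) - 120)² = ((4 + 4*(-23/4/(-11))) - 120)² = ((4 + 4*(-23/4*(-1/11))) - 120)² = ((4 + 4*(23/44)) - 120)² = ((4 + 23/11) - 120)² = (67/11 - 120)² = (-1253/11)² = 1570009/121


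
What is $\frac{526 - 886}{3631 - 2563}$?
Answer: $- \frac{30}{89} \approx -0.33708$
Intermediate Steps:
$\frac{526 - 886}{3631 - 2563} = - \frac{360}{1068} = \left(-360\right) \frac{1}{1068} = - \frac{30}{89}$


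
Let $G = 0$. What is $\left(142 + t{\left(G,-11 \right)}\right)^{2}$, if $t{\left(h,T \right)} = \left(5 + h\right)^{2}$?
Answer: $27889$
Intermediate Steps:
$\left(142 + t{\left(G,-11 \right)}\right)^{2} = \left(142 + \left(5 + 0\right)^{2}\right)^{2} = \left(142 + 5^{2}\right)^{2} = \left(142 + 25\right)^{2} = 167^{2} = 27889$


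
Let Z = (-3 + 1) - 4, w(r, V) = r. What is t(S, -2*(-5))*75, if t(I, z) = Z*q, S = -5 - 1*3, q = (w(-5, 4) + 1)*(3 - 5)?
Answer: -3600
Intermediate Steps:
q = 8 (q = (-5 + 1)*(3 - 5) = -4*(-2) = 8)
S = -8 (S = -5 - 3 = -8)
Z = -6 (Z = -2 - 4 = -6)
t(I, z) = -48 (t(I, z) = -6*8 = -48)
t(S, -2*(-5))*75 = -48*75 = -3600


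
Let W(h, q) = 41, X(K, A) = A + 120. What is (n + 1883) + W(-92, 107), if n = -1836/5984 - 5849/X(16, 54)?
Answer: 14470439/7656 ≈ 1890.1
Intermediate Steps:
X(K, A) = 120 + A
n = -259705/7656 (n = -1836/5984 - 5849/(120 + 54) = -1836*1/5984 - 5849/174 = -27/88 - 5849*1/174 = -27/88 - 5849/174 = -259705/7656 ≈ -33.922)
(n + 1883) + W(-92, 107) = (-259705/7656 + 1883) + 41 = 14156543/7656 + 41 = 14470439/7656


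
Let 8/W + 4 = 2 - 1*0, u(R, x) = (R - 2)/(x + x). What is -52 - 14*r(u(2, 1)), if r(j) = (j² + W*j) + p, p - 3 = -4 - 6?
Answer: 46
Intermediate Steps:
u(R, x) = (-2 + R)/(2*x) (u(R, x) = (-2 + R)/((2*x)) = (-2 + R)*(1/(2*x)) = (-2 + R)/(2*x))
W = -4 (W = 8/(-4 + (2 - 1*0)) = 8/(-4 + (2 + 0)) = 8/(-4 + 2) = 8/(-2) = 8*(-½) = -4)
p = -7 (p = 3 + (-4 - 6) = 3 - 10 = -7)
r(j) = -7 + j² - 4*j (r(j) = (j² - 4*j) - 7 = -7 + j² - 4*j)
-52 - 14*r(u(2, 1)) = -52 - 14*(-7 + ((½)*(-2 + 2)/1)² - 2*(-2 + 2)/1) = -52 - 14*(-7 + ((½)*1*0)² - 2*0) = -52 - 14*(-7 + 0² - 4*0) = -52 - 14*(-7 + 0 + 0) = -52 - 14*(-7) = -52 + 98 = 46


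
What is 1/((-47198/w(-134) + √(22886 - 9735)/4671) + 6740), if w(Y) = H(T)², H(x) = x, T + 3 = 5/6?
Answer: -2065129063465572/6843862155346500673 - 133408431*√13151/6843862155346500673 ≈ -0.00030175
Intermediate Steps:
T = -13/6 (T = -3 + 5/6 = -3 + 5*(⅙) = -3 + ⅚ = -13/6 ≈ -2.1667)
w(Y) = 169/36 (w(Y) = (-13/6)² = 169/36)
1/((-47198/w(-134) + √(22886 - 9735)/4671) + 6740) = 1/((-47198/169/36 + √(22886 - 9735)/4671) + 6740) = 1/((-47198*36/169 + √13151*(1/4671)) + 6740) = 1/((-1699128/169 + √13151/4671) + 6740) = 1/(-560068/169 + √13151/4671)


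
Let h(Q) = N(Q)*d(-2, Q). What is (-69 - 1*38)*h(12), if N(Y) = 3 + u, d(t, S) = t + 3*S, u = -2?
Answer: -3638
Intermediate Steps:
N(Y) = 1 (N(Y) = 3 - 2 = 1)
h(Q) = -2 + 3*Q (h(Q) = 1*(-2 + 3*Q) = -2 + 3*Q)
(-69 - 1*38)*h(12) = (-69 - 1*38)*(-2 + 3*12) = (-69 - 38)*(-2 + 36) = -107*34 = -3638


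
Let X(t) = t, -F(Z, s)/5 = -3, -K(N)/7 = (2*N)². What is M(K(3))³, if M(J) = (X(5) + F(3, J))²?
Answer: 64000000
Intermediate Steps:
K(N) = -28*N² (K(N) = -7*4*N² = -28*N²)
F(Z, s) = 15 (F(Z, s) = -5*(-3) = 15)
M(J) = 400 (M(J) = (5 + 15)² = 20² = 400)
M(K(3))³ = 400³ = 64000000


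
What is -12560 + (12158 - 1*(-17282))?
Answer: 16880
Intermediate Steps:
-12560 + (12158 - 1*(-17282)) = -12560 + (12158 + 17282) = -12560 + 29440 = 16880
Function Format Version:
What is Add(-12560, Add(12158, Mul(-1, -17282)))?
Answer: 16880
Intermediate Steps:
Add(-12560, Add(12158, Mul(-1, -17282))) = Add(-12560, Add(12158, 17282)) = Add(-12560, 29440) = 16880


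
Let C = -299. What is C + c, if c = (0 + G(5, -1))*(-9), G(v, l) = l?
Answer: -290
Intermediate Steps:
c = 9 (c = (0 - 1)*(-9) = -1*(-9) = 9)
C + c = -299 + 9 = -290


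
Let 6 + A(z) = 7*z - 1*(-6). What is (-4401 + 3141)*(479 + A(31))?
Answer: -876960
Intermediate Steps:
A(z) = 7*z (A(z) = -6 + (7*z - 1*(-6)) = -6 + (7*z + 6) = -6 + (6 + 7*z) = 7*z)
(-4401 + 3141)*(479 + A(31)) = (-4401 + 3141)*(479 + 7*31) = -1260*(479 + 217) = -1260*696 = -876960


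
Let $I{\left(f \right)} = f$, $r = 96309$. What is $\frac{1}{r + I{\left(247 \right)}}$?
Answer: $\frac{1}{96556} \approx 1.0357 \cdot 10^{-5}$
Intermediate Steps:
$\frac{1}{r + I{\left(247 \right)}} = \frac{1}{96309 + 247} = \frac{1}{96556}$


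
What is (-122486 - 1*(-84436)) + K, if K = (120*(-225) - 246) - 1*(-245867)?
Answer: 180571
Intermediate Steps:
K = 218621 (K = (-27000 - 246) + 245867 = -27246 + 245867 = 218621)
(-122486 - 1*(-84436)) + K = (-122486 - 1*(-84436)) + 218621 = (-122486 + 84436) + 218621 = -38050 + 218621 = 180571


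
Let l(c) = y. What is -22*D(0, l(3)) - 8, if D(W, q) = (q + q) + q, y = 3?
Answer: -206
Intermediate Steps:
l(c) = 3
D(W, q) = 3*q (D(W, q) = 2*q + q = 3*q)
-22*D(0, l(3)) - 8 = -66*3 - 8 = -22*9 - 8 = -198 - 8 = -206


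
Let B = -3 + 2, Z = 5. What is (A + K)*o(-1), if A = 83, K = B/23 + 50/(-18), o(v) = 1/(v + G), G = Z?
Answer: 16597/828 ≈ 20.045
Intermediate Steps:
G = 5
B = -1
o(v) = 1/(5 + v) (o(v) = 1/(v + 5) = 1/(5 + v))
K = -584/207 (K = -1/23 + 50/(-18) = -1*1/23 + 50*(-1/18) = -1/23 - 25/9 = -584/207 ≈ -2.8213)
(A + K)*o(-1) = (83 - 584/207)/(5 - 1) = (16597/207)/4 = (16597/207)*(1/4) = 16597/828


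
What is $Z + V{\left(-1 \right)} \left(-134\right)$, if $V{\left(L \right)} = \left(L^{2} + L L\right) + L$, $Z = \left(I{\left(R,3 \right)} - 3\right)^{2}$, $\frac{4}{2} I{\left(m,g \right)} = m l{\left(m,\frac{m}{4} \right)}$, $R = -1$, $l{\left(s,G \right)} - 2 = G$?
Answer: $- \frac{7615}{64} \approx -118.98$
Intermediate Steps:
$l{\left(s,G \right)} = 2 + G$
$I{\left(m,g \right)} = \frac{m \left(2 + \frac{m}{4}\right)}{2}$
$Z = \frac{961}{64}$ ($Z = \left(\frac{1}{8} \left(-1\right) \left(8 - 1\right) - 3\right)^{2} = \left(\frac{1}{8} \left(-1\right) 7 - 3\right)^{2} = \left(- \frac{7}{8} - 3\right)^{2} = \left(- \frac{31}{8}\right)^{2} = \frac{961}{64} \approx 15.016$)
$V{\left(L \right)} = L + 2 L^{2}$ ($V{\left(L \right)} = \left(L^{2} + L^{2}\right) + L = 2 L^{2} + L = L + 2 L^{2}$)
$Z + V{\left(-1 \right)} \left(-134\right) = \frac{961}{64} + - (1 + 2 \left(-1\right)) \left(-134\right) = \frac{961}{64} + - (1 - 2) \left(-134\right) = \frac{961}{64} + \left(-1\right) \left(-1\right) \left(-134\right) = \frac{961}{64} + 1 \left(-134\right) = \frac{961}{64} - 134 = - \frac{7615}{64}$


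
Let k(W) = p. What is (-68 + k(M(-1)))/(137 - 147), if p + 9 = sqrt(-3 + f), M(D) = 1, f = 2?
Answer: 77/10 - I/10 ≈ 7.7 - 0.1*I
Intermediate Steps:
p = -9 + I (p = -9 + sqrt(-3 + 2) = -9 + sqrt(-1) = -9 + I ≈ -9.0 + 1.0*I)
k(W) = -9 + I
(-68 + k(M(-1)))/(137 - 147) = (-68 + (-9 + I))/(137 - 147) = (-77 + I)/(-10) = (-77 + I)*(-1/10) = 77/10 - I/10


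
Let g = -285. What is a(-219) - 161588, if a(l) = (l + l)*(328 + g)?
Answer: -180422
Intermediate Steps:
a(l) = 86*l (a(l) = (l + l)*(328 - 285) = (2*l)*43 = 86*l)
a(-219) - 161588 = 86*(-219) - 161588 = -18834 - 161588 = -180422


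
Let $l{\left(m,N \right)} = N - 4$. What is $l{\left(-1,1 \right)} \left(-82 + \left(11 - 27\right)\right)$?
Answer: $294$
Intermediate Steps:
$l{\left(m,N \right)} = -4 + N$
$l{\left(-1,1 \right)} \left(-82 + \left(11 - 27\right)\right) = \left(-4 + 1\right) \left(-82 + \left(11 - 27\right)\right) = - 3 \left(-82 - 16\right) = \left(-3\right) \left(-98\right) = 294$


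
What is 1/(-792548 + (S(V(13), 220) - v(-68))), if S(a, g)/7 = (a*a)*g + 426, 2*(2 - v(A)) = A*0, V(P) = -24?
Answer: 1/97472 ≈ 1.0259e-5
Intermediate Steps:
v(A) = 2 (v(A) = 2 - A*0/2 = 2 - ½*0 = 2 + 0 = 2)
S(a, g) = 2982 + 7*g*a² (S(a, g) = 7*((a*a)*g + 426) = 7*(a²*g + 426) = 7*(g*a² + 426) = 7*(426 + g*a²) = 2982 + 7*g*a²)
1/(-792548 + (S(V(13), 220) - v(-68))) = 1/(-792548 + ((2982 + 7*220*(-24)²) - 1*2)) = 1/(-792548 + ((2982 + 7*220*576) - 2)) = 1/(-792548 + ((2982 + 887040) - 2)) = 1/(-792548 + (890022 - 2)) = 1/(-792548 + 890020) = 1/97472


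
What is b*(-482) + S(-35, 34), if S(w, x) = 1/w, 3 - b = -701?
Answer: -11876481/35 ≈ -3.3933e+5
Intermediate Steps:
b = 704 (b = 3 - 1*(-701) = 3 + 701 = 704)
b*(-482) + S(-35, 34) = 704*(-482) + 1/(-35) = -339328 - 1/35 = -11876481/35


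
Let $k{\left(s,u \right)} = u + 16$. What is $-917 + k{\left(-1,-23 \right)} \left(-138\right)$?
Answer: $49$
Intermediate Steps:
$k{\left(s,u \right)} = 16 + u$
$-917 + k{\left(-1,-23 \right)} \left(-138\right) = -917 + \left(16 - 23\right) \left(-138\right) = -917 - -966 = -917 + 966 = 49$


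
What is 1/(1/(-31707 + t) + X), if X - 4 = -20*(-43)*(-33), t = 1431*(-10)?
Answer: -46017/1305778393 ≈ -3.5241e-5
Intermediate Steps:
t = -14310
X = -28376 (X = 4 - 20*(-43)*(-33) = 4 + 860*(-33) = 4 - 28380 = -28376)
1/(1/(-31707 + t) + X) = 1/(1/(-31707 - 14310) - 28376) = 1/(1/(-46017) - 28376) = 1/(-1/46017 - 28376) = 1/(-1305778393/46017) = -46017/1305778393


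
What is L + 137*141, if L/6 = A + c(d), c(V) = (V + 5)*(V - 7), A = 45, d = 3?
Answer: 19395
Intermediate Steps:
c(V) = (-7 + V)*(5 + V) (c(V) = (5 + V)*(-7 + V) = (-7 + V)*(5 + V))
L = 78 (L = 6*(45 + (-35 + 3**2 - 2*3)) = 6*(45 + (-35 + 9 - 6)) = 6*(45 - 32) = 6*13 = 78)
L + 137*141 = 78 + 137*141 = 78 + 19317 = 19395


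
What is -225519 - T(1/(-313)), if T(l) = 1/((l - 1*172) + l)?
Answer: -12141491609/53838 ≈ -2.2552e+5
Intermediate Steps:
T(l) = 1/(-172 + 2*l) (T(l) = 1/((l - 172) + l) = 1/((-172 + l) + l) = 1/(-172 + 2*l))
-225519 - T(1/(-313)) = -225519 - 1/(2*(-86 + 1/(-313))) = -225519 - 1/(2*(-86 - 1/313)) = -225519 - 1/(2*(-26919/313)) = -225519 - (-313)/(2*26919) = -225519 - 1*(-313/53838) = -225519 + 313/53838 = -12141491609/53838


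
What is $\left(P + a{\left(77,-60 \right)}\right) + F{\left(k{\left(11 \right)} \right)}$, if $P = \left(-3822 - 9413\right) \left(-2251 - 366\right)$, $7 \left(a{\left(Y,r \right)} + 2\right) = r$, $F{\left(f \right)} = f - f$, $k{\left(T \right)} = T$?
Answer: $\frac{242451891}{7} \approx 3.4636 \cdot 10^{7}$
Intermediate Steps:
$F{\left(f \right)} = 0$
$a{\left(Y,r \right)} = -2 + \frac{r}{7}$
$P = 34635995$ ($P = \left(-13235\right) \left(-2617\right) = 34635995$)
$\left(P + a{\left(77,-60 \right)}\right) + F{\left(k{\left(11 \right)} \right)} = \left(34635995 + \left(-2 + \frac{1}{7} \left(-60\right)\right)\right) + 0 = \left(34635995 - \frac{74}{7}\right) + 0 = \frac{242451891}{7} + 0 = \frac{242451891}{7}$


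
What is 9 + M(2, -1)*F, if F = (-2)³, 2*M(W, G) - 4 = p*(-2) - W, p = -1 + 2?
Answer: 9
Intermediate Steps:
p = 1
M(W, G) = 1 - W/2 (M(W, G) = 2 + (1*(-2) - W)/2 = 2 + (-2 - W)/2 = 2 + (-1 - W/2) = 1 - W/2)
F = -8
9 + M(2, -1)*F = 9 + (1 - ½*2)*(-8) = 9 + (1 - 1)*(-8) = 9 + 0*(-8) = 9 + 0 = 9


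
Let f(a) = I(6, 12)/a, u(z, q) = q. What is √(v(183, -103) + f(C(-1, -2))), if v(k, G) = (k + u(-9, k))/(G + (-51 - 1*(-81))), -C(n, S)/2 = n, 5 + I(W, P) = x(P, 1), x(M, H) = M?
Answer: I*√32266/146 ≈ 1.2303*I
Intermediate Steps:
I(W, P) = -5 + P
C(n, S) = -2*n
v(k, G) = 2*k/(30 + G) (v(k, G) = (k + k)/(G + (-51 - 1*(-81))) = (2*k)/(G + (-51 + 81)) = (2*k)/(G + 30) = (2*k)/(30 + G) = 2*k/(30 + G))
f(a) = 7/a (f(a) = (-5 + 12)/a = 7/a)
√(v(183, -103) + f(C(-1, -2))) = √(2*183/(30 - 103) + 7/((-2*(-1)))) = √(2*183/(-73) + 7/2) = √(2*183*(-1/73) + 7*(½)) = √(-366/73 + 7/2) = √(-221/146) = I*√32266/146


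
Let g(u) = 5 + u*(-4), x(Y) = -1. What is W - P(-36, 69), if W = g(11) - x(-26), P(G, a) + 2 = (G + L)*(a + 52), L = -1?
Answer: 4441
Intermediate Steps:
P(G, a) = -2 + (-1 + G)*(52 + a) (P(G, a) = -2 + (G - 1)*(a + 52) = -2 + (-1 + G)*(52 + a))
g(u) = 5 - 4*u
W = -38 (W = (5 - 4*11) - 1*(-1) = (5 - 44) + 1 = -39 + 1 = -38)
W - P(-36, 69) = -38 - (-54 - 1*69 + 52*(-36) - 36*69) = -38 - (-54 - 69 - 1872 - 2484) = -38 - 1*(-4479) = -38 + 4479 = 4441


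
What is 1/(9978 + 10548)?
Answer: 1/20526 ≈ 4.8719e-5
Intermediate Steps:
1/(9978 + 10548) = 1/20526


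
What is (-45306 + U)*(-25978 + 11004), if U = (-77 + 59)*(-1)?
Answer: 678142512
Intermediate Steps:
U = 18 (U = -18*(-1) = 18)
(-45306 + U)*(-25978 + 11004) = (-45306 + 18)*(-25978 + 11004) = -45288*(-14974) = 678142512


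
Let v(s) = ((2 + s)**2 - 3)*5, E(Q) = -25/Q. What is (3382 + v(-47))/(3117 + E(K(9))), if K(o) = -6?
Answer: 80952/18727 ≈ 4.3227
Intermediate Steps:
v(s) = -15 + 5*(2 + s)**2 (v(s) = (-3 + (2 + s)**2)*5 = -15 + 5*(2 + s)**2)
(3382 + v(-47))/(3117 + E(K(9))) = (3382 + (-15 + 5*(2 - 47)**2))/(3117 - 25/(-6)) = (3382 + (-15 + 5*(-45)**2))/(3117 - 25*(-1/6)) = (3382 + (-15 + 5*2025))/(3117 + 25/6) = (3382 + (-15 + 10125))/(18727/6) = (3382 + 10110)*(6/18727) = 13492*(6/18727) = 80952/18727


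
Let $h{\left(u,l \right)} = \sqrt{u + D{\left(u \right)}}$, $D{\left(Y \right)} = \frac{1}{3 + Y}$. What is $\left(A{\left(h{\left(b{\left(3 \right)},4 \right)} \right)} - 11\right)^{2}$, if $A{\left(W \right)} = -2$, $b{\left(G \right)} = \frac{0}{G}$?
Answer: $169$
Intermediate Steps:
$b{\left(G \right)} = 0$
$h{\left(u,l \right)} = \sqrt{u + \frac{1}{3 + u}}$
$\left(A{\left(h{\left(b{\left(3 \right)},4 \right)} \right)} - 11\right)^{2} = \left(-2 - 11\right)^{2} = \left(-13\right)^{2} = 169$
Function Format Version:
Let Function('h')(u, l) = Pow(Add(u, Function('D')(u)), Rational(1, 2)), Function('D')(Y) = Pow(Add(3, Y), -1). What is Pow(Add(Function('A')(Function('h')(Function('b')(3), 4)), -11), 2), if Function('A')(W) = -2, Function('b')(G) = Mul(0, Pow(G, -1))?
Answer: 169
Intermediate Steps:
Function('b')(G) = 0
Function('h')(u, l) = Pow(Add(u, Pow(Add(3, u), -1)), Rational(1, 2))
Pow(Add(Function('A')(Function('h')(Function('b')(3), 4)), -11), 2) = Pow(Add(-2, -11), 2) = Pow(-13, 2) = 169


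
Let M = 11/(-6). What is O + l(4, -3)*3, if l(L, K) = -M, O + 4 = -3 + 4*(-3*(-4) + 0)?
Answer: 93/2 ≈ 46.500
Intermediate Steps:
M = -11/6 (M = 11*(-⅙) = -11/6 ≈ -1.8333)
O = 41 (O = -4 + (-3 + 4*(-3*(-4) + 0)) = -4 + (-3 + 4*(12 + 0)) = -4 + (-3 + 4*12) = -4 + (-3 + 48) = -4 + 45 = 41)
l(L, K) = 11/6 (l(L, K) = -1*(-11/6) = 11/6)
O + l(4, -3)*3 = 41 + (11/6)*3 = 41 + 11/2 = 93/2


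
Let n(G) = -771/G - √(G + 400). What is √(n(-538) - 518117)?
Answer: √(-149965442150 - 289444*I*√138)/538 ≈ 0.0081601 - 719.8*I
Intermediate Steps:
n(G) = -√(400 + G) - 771/G (n(G) = -771/G - √(400 + G) = -√(400 + G) - 771/G)
√(n(-538) - 518117) = √((-√(400 - 538) - 771/(-538)) - 518117) = √((-√(-138) - 771*(-1/538)) - 518117) = √((-I*√138 + 771/538) - 518117) = √((771/538 - I*√138) - 518117) = √(-278746175/538 - I*√138)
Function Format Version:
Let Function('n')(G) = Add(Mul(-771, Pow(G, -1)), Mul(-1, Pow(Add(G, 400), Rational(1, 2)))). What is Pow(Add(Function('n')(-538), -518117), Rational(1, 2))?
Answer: Mul(Rational(1, 538), Pow(Add(-149965442150, Mul(-289444, I, Pow(138, Rational(1, 2)))), Rational(1, 2))) ≈ Add(0.0081601, Mul(-719.80, I))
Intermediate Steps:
Function('n')(G) = Add(Mul(-1, Pow(Add(400, G), Rational(1, 2))), Mul(-771, Pow(G, -1))) (Function('n')(G) = Add(Mul(-771, Pow(G, -1)), Mul(-1, Pow(Add(400, G), Rational(1, 2)))) = Add(Mul(-1, Pow(Add(400, G), Rational(1, 2))), Mul(-771, Pow(G, -1))))
Pow(Add(Function('n')(-538), -518117), Rational(1, 2)) = Pow(Add(Add(Mul(-1, Pow(Add(400, -538), Rational(1, 2))), Mul(-771, Pow(-538, -1))), -518117), Rational(1, 2)) = Pow(Add(Add(Mul(-1, Pow(-138, Rational(1, 2))), Mul(-771, Rational(-1, 538))), -518117), Rational(1, 2)) = Pow(Add(Add(Mul(-1, Mul(I, Pow(138, Rational(1, 2)))), Rational(771, 538)), -518117), Rational(1, 2)) = Pow(Add(Add(Mul(-1, I, Pow(138, Rational(1, 2))), Rational(771, 538)), -518117), Rational(1, 2)) = Pow(Add(Add(Rational(771, 538), Mul(-1, I, Pow(138, Rational(1, 2)))), -518117), Rational(1, 2)) = Pow(Add(Rational(-278746175, 538), Mul(-1, I, Pow(138, Rational(1, 2)))), Rational(1, 2))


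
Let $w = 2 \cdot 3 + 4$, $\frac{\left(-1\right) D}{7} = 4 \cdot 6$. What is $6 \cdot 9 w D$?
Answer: $-90720$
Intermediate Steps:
$D = -168$ ($D = - 7 \cdot 4 \cdot 6 = \left(-7\right) 24 = -168$)
$w = 10$ ($w = 6 + 4 = 10$)
$6 \cdot 9 w D = 6 \cdot 9 \cdot 10 \left(-168\right) = 54 \left(-1680\right) = -90720$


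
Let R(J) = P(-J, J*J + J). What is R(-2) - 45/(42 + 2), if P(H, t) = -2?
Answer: -133/44 ≈ -3.0227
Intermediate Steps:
R(J) = -2
R(-2) - 45/(42 + 2) = -2 - 45/(42 + 2) = -2 - 45/44 = -133/44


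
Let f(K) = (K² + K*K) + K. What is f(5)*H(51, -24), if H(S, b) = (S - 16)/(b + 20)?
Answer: -1925/4 ≈ -481.25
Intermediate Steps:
H(S, b) = (-16 + S)/(20 + b)
f(K) = K + 2*K² (f(K) = (K² + K²) + K = 2*K² + K = K + 2*K²)
f(5)*H(51, -24) = (5*(1 + 2*5))*((-16 + 51)/(20 - 24)) = (5*(1 + 10))*(35/(-4)) = (5*11)*(-¼*35) = 55*(-35/4) = -1925/4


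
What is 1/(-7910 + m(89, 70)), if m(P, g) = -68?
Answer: -1/7978 ≈ -0.00012534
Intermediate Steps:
1/(-7910 + m(89, 70)) = 1/(-7910 - 68) = 1/(-7978) = -1/7978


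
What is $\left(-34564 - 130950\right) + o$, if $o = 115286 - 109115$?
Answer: $-159343$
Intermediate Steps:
$o = 6171$
$\left(-34564 - 130950\right) + o = \left(-34564 - 130950\right) + 6171 = -165514 + 6171 = -159343$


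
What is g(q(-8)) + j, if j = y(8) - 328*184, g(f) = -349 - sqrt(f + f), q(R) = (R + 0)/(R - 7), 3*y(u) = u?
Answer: -182095/3 - 4*sqrt(15)/15 ≈ -60699.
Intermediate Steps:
y(u) = u/3
q(R) = R/(-7 + R)
g(f) = -349 - sqrt(2)*sqrt(f) (g(f) = -349 - sqrt(2*f) = -349 - sqrt(2)*sqrt(f))
j = -181048/3 (j = (1/3)*8 - 328*184 = 8/3 - 60352 = -181048/3 ≈ -60349.)
g(q(-8)) + j = (-349 - sqrt(2)*sqrt(-8/(-7 - 8))) - 181048/3 = (-349 - sqrt(2)*sqrt(-8/(-15))) - 181048/3 = (-349 - sqrt(2)*sqrt(-8*(-1/15))) - 181048/3 = (-349 - sqrt(2)*sqrt(8/15)) - 181048/3 = (-349 - sqrt(2)*2*sqrt(30)/15) - 181048/3 = (-349 - 4*sqrt(15)/15) - 181048/3 = -182095/3 - 4*sqrt(15)/15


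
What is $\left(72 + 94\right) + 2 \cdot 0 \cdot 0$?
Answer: $166$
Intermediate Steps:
$\left(72 + 94\right) + 2 \cdot 0 \cdot 0 = 166 + 0 \cdot 0 = 166 + 0 = 166$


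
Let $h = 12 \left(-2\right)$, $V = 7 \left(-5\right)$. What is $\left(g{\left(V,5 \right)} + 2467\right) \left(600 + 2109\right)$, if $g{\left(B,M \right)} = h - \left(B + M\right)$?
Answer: $6699357$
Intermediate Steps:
$V = -35$
$h = -24$
$g{\left(B,M \right)} = -24 - B - M$ ($g{\left(B,M \right)} = -24 - \left(B + M\right) = -24 - B - M$)
$\left(g{\left(V,5 \right)} + 2467\right) \left(600 + 2109\right) = \left(\left(-24 - -35 - 5\right) + 2467\right) \left(600 + 2109\right) = \left(\left(-24 + 35 - 5\right) + 2467\right) 2709 = \left(6 + 2467\right) 2709 = 2473 \cdot 2709 = 6699357$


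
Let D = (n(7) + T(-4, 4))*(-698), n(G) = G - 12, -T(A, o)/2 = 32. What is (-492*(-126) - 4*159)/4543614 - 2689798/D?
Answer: -339401356175/6078598263 ≈ -55.835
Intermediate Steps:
T(A, o) = -64 (T(A, o) = -2*32 = -64)
n(G) = -12 + G
D = 48162 (D = ((-12 + 7) - 64)*(-698) = (-5 - 64)*(-698) = -69*(-698) = 48162)
(-492*(-126) - 4*159)/4543614 - 2689798/D = (-492*(-126) - 4*159)/4543614 - 2689798/48162 = (61992 - 636)*(1/4543614) - 2689798*1/48162 = 61356*(1/4543614) - 1344899/24081 = 10226/757269 - 1344899/24081 = -339401356175/6078598263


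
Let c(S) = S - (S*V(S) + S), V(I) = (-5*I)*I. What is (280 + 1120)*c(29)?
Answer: 170723000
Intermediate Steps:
V(I) = -5*I²
c(S) = 5*S³ (c(S) = S - (S*(-5*S²) + S) = S - (-5*S³ + S) = S - (S - 5*S³) = S + (-S + 5*S³) = 5*S³)
(280 + 1120)*c(29) = (280 + 1120)*(5*29³) = 1400*(5*24389) = 1400*121945 = 170723000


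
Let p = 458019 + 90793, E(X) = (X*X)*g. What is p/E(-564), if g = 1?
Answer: 137203/79524 ≈ 1.7253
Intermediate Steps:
E(X) = X**2 (E(X) = (X*X)*1 = X**2*1 = X**2)
p = 548812
p/E(-564) = 548812/((-564)**2) = 548812/318096 = 548812*(1/318096) = 137203/79524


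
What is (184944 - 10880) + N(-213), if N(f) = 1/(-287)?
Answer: 49956367/287 ≈ 1.7406e+5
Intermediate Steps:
N(f) = -1/287
(184944 - 10880) + N(-213) = (184944 - 10880) - 1/287 = 174064 - 1/287 = 49956367/287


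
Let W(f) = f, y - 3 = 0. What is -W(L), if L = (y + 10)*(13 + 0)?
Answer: -169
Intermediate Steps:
y = 3 (y = 3 + 0 = 3)
L = 169 (L = (3 + 10)*(13 + 0) = 13*13 = 169)
-W(L) = -1*169 = -169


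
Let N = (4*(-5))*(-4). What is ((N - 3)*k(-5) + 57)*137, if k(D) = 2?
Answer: 28907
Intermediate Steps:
N = 80 (N = -20*(-4) = 80)
((N - 3)*k(-5) + 57)*137 = ((80 - 3)*2 + 57)*137 = (77*2 + 57)*137 = (154 + 57)*137 = 211*137 = 28907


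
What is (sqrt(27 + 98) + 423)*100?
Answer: 42300 + 500*sqrt(5) ≈ 43418.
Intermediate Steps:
(sqrt(27 + 98) + 423)*100 = (sqrt(125) + 423)*100 = (5*sqrt(5) + 423)*100 = (423 + 5*sqrt(5))*100 = 42300 + 500*sqrt(5)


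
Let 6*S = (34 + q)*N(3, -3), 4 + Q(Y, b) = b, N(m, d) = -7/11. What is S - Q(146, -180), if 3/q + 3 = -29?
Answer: 381013/2112 ≈ 180.40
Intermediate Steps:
N(m, d) = -7/11 (N(m, d) = -7*1/11 = -7/11)
Q(Y, b) = -4 + b
q = -3/32 (q = 3/(-3 - 29) = 3/(-32) = 3*(-1/32) = -3/32 ≈ -0.093750)
S = -7595/2112 (S = ((34 - 3/32)*(-7/11))/6 = ((1085/32)*(-7/11))/6 = (⅙)*(-7595/352) = -7595/2112 ≈ -3.5961)
S - Q(146, -180) = -7595/2112 - (-4 - 180) = -7595/2112 - 1*(-184) = -7595/2112 + 184 = 381013/2112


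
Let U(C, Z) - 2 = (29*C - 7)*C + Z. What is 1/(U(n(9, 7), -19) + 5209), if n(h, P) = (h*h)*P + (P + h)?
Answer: 1/9857892 ≈ 1.0144e-7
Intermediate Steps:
n(h, P) = P + h + P*h² (n(h, P) = h²*P + (P + h) = P*h² + (P + h) = P + h + P*h²)
U(C, Z) = 2 + Z + C*(-7 + 29*C) (U(C, Z) = 2 + ((29*C - 7)*C + Z) = 2 + ((-7 + 29*C)*C + Z) = 2 + (C*(-7 + 29*C) + Z) = 2 + (Z + C*(-7 + 29*C)) = 2 + Z + C*(-7 + 29*C))
1/(U(n(9, 7), -19) + 5209) = 1/((2 - 19 - 7*(7 + 9 + 7*9²) + 29*(7 + 9 + 7*9²)²) + 5209) = 1/((2 - 19 - 7*(7 + 9 + 7*81) + 29*(7 + 9 + 7*81)²) + 5209) = 1/((2 - 19 - 7*(7 + 9 + 567) + 29*(7 + 9 + 567)²) + 5209) = 1/((2 - 19 - 7*583 + 29*583²) + 5209) = 1/((2 - 19 - 4081 + 29*339889) + 5209) = 1/((2 - 19 - 4081 + 9856781) + 5209) = 1/(9852683 + 5209) = 1/9857892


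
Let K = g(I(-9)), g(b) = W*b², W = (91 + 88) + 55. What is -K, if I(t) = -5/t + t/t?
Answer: -5096/9 ≈ -566.22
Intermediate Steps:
I(t) = 1 - 5/t (I(t) = -5/t + 1 = 1 - 5/t)
W = 234 (W = 179 + 55 = 234)
g(b) = 234*b²
K = 5096/9 (K = 234*((-5 - 9)/(-9))² = 234*(-⅑*(-14))² = 234*(14/9)² = 234*(196/81) = 5096/9 ≈ 566.22)
-K = -1*5096/9 = -5096/9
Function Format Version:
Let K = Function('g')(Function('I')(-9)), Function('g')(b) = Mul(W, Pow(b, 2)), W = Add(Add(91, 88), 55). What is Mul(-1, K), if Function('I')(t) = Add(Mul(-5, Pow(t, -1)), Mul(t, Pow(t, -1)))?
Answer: Rational(-5096, 9) ≈ -566.22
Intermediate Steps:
Function('I')(t) = Add(1, Mul(-5, Pow(t, -1))) (Function('I')(t) = Add(Mul(-5, Pow(t, -1)), 1) = Add(1, Mul(-5, Pow(t, -1))))
W = 234 (W = Add(179, 55) = 234)
Function('g')(b) = Mul(234, Pow(b, 2))
K = Rational(5096, 9) (K = Mul(234, Pow(Mul(Pow(-9, -1), Add(-5, -9)), 2)) = Mul(234, Pow(Mul(Rational(-1, 9), -14), 2)) = Mul(234, Pow(Rational(14, 9), 2)) = Mul(234, Rational(196, 81)) = Rational(5096, 9) ≈ 566.22)
Mul(-1, K) = Mul(-1, Rational(5096, 9)) = Rational(-5096, 9)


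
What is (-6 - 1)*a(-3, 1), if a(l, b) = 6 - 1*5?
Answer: -7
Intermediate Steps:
a(l, b) = 1 (a(l, b) = 6 - 5 = 1)
(-6 - 1)*a(-3, 1) = (-6 - 1)*1 = -7*1 = -7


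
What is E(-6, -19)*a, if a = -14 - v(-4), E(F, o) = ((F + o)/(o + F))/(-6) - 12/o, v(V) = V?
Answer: -265/57 ≈ -4.6491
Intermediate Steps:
E(F, o) = -⅙ - 12/o (E(F, o) = ((F + o)/(F + o))*(-⅙) - 12/o = 1*(-⅙) - 12/o = -⅙ - 12/o)
a = -10 (a = -14 - 1*(-4) = -14 + 4 = -10)
E(-6, -19)*a = ((⅙)*(-72 - 1*(-19))/(-19))*(-10) = ((⅙)*(-1/19)*(-72 + 19))*(-10) = ((⅙)*(-1/19)*(-53))*(-10) = (53/114)*(-10) = -265/57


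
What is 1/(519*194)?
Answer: 1/100686 ≈ 9.9319e-6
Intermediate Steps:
1/(519*194) = (1/519)*(1/194) = 1/100686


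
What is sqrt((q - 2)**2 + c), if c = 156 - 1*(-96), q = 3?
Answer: sqrt(253) ≈ 15.906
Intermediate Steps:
c = 252 (c = 156 + 96 = 252)
sqrt((q - 2)**2 + c) = sqrt((3 - 2)**2 + 252) = sqrt(1**2 + 252) = sqrt(1 + 252) = sqrt(253)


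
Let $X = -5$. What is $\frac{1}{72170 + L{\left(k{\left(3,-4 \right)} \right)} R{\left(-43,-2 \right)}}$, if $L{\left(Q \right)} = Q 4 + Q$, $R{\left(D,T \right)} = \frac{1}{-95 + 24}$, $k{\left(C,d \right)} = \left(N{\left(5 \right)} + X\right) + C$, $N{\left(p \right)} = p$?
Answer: $\frac{71}{5124055} \approx 1.3856 \cdot 10^{-5}$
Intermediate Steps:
$k{\left(C,d \right)} = C$ ($k{\left(C,d \right)} = \left(5 - 5\right) + C = 0 + C = C$)
$R{\left(D,T \right)} = - \frac{1}{71}$ ($R{\left(D,T \right)} = \frac{1}{-71} = - \frac{1}{71}$)
$L{\left(Q \right)} = 5 Q$ ($L{\left(Q \right)} = 4 Q + Q = 5 Q$)
$\frac{1}{72170 + L{\left(k{\left(3,-4 \right)} \right)} R{\left(-43,-2 \right)}} = \frac{1}{72170 + 5 \cdot 3 \left(- \frac{1}{71}\right)} = \frac{1}{72170 + 15 \left(- \frac{1}{71}\right)} = \frac{1}{72170 - \frac{15}{71}} = \frac{1}{\frac{5124055}{71}} = \frac{71}{5124055}$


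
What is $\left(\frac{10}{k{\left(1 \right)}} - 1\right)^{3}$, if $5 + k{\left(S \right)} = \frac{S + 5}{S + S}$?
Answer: $-216$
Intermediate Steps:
$k{\left(S \right)} = -5 + \frac{5 + S}{2 S}$ ($k{\left(S \right)} = -5 + \frac{S + 5}{S + S} = -5 + \frac{5 + S}{2 S}$)
$\left(\frac{10}{k{\left(1 \right)}} - 1\right)^{3} = \left(\frac{10}{\frac{1}{2} \cdot 1^{-1} \left(5 - 9\right)} - 1\right)^{3} = \left(\frac{10}{\frac{1}{2} \cdot 1 \left(5 - 9\right)} - 1\right)^{3} = \left(\frac{10}{\frac{1}{2} \cdot 1 \left(-4\right)} - 1\right)^{3} = \left(\frac{10}{-2} - 1\right)^{3} = \left(10 \left(- \frac{1}{2}\right) - 1\right)^{3} = \left(-5 - 1\right)^{3} = \left(-6\right)^{3} = -216$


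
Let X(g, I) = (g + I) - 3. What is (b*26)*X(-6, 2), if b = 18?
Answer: -3276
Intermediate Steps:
X(g, I) = -3 + I + g (X(g, I) = (I + g) - 3 = -3 + I + g)
(b*26)*X(-6, 2) = (18*26)*(-3 + 2 - 6) = 468*(-7) = -3276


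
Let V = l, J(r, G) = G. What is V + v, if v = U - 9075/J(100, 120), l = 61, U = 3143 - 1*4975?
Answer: -14773/8 ≈ -1846.6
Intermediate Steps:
U = -1832 (U = 3143 - 4975 = -1832)
v = -15261/8 (v = -1832 - 9075/120 = -1832 - 1*605/8 = -1832 - 605/8 = -15261/8 ≈ -1907.6)
V = 61
V + v = 61 - 15261/8 = -14773/8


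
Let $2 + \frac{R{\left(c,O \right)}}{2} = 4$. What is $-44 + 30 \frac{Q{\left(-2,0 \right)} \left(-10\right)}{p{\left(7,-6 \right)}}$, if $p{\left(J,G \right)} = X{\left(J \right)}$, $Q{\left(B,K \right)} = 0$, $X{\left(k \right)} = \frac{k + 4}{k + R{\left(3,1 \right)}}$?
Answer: $-44$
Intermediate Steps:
$R{\left(c,O \right)} = 4$ ($R{\left(c,O \right)} = -4 + 2 \cdot 4 = -4 + 8 = 4$)
$X{\left(k \right)} = 1$ ($X{\left(k \right)} = \frac{k + 4}{k + 4} = \frac{4 + k}{4 + k} = 1$)
$p{\left(J,G \right)} = 1$
$-44 + 30 \frac{Q{\left(-2,0 \right)} \left(-10\right)}{p{\left(7,-6 \right)}} = -44 + 30 \frac{0 \left(-10\right)}{1} = -44 + 30 \cdot 0 \cdot 1 = -44 + 30 \cdot 0 = -44 + 0 = -44$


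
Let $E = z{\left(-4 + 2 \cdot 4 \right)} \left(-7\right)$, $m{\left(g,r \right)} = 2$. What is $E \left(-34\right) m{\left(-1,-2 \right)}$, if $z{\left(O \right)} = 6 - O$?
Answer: $952$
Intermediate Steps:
$E = -14$ ($E = \left(6 - \left(-4 + 2 \cdot 4\right)\right) \left(-7\right) = \left(6 - \left(-4 + 8\right)\right) \left(-7\right) = \left(6 - 4\right) \left(-7\right) = 2 \left(-7\right) = -14$)
$E \left(-34\right) m{\left(-1,-2 \right)} = \left(-14\right) \left(-34\right) 2 = 476 \cdot 2 = 952$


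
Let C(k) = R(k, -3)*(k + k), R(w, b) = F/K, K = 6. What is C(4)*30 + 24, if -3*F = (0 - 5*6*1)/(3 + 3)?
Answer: 272/3 ≈ 90.667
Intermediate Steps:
F = 5/3 (F = -(0 - 5*6*1)/(3*(3 + 3)) = -(0 - 30*1)/(3*6) = -(0 - 30)/(3*6) = -(-10)/6 = -1/3*(-5) = 5/3 ≈ 1.6667)
R(w, b) = 5/18 (R(w, b) = (5/3)/6 = (5/3)*(1/6) = 5/18)
C(k) = 5*k/9 (C(k) = 5*(k + k)/18 = 5*(2*k)/18 = 5*k/9)
C(4)*30 + 24 = ((5/9)*4)*30 + 24 = (20/9)*30 + 24 = 200/3 + 24 = 272/3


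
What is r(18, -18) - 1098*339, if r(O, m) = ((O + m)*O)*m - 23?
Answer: -372245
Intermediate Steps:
r(O, m) = -23 + O*m*(O + m) (r(O, m) = (O*(O + m))*m - 23 = O*m*(O + m) - 23 = -23 + O*m*(O + m))
r(18, -18) - 1098*339 = (-23 + 18*(-18)² - 18*18²) - 1098*339 = (-23 + 18*324 - 18*324) - 372222 = (-23 + 5832 - 5832) - 372222 = -23 - 372222 = -372245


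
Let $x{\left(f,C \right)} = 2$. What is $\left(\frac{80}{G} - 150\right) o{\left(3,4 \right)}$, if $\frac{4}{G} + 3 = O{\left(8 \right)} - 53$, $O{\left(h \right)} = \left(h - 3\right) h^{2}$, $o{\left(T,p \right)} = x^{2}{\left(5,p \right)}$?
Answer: $20520$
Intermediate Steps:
$o{\left(T,p \right)} = 4$ ($o{\left(T,p \right)} = 2^{2} = 4$)
$O{\left(h \right)} = h^{2} \left(-3 + h\right)$ ($O{\left(h \right)} = \left(-3 + h\right) h^{2} = h^{2} \left(-3 + h\right)$)
$G = \frac{1}{66}$ ($G = \frac{4}{-3 - \left(53 - 8^{2} \left(-3 + 8\right)\right)} = \frac{4}{-3 + \left(64 \cdot 5 - 53\right)} = \frac{4}{-3 + \left(320 - 53\right)} = \frac{4}{-3 + 267} = \frac{4}{264} = 4 \cdot \frac{1}{264} = \frac{1}{66} \approx 0.015152$)
$\left(\frac{80}{G} - 150\right) o{\left(3,4 \right)} = \left(80 \frac{1}{\frac{1}{66}} - 150\right) 4 = \left(80 \cdot 66 - 150\right) 4 = \left(5280 - 150\right) 4 = 5130 \cdot 4 = 20520$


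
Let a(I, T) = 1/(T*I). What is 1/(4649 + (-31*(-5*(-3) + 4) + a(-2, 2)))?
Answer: 4/16239 ≈ 0.00024632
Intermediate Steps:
a(I, T) = 1/(I*T)
1/(4649 + (-31*(-5*(-3) + 4) + a(-2, 2))) = 1/(4649 + (-31*(-5*(-3) + 4) + 1/(-2*2))) = 1/(4649 + (-31*(15 + 4) - ½*½)) = 1/(4649 + (-31*19 - ¼)) = 1/(4649 + (-589 - ¼)) = 1/(4649 - 2357/4) = 1/(16239/4) = 4/16239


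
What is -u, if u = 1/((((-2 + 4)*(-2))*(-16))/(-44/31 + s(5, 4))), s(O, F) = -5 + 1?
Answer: 21/248 ≈ 0.084677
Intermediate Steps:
s(O, F) = -4
u = -21/248 (u = 1/((((-2 + 4)*(-2))*(-16))/(-44/31 - 4)) = 1/(((2*(-2))*(-16))/(-44*1/31 - 4)) = 1/((-4*(-16))/(-44/31 - 4)) = 1/(64/(-168/31)) = 1/(64*(-31/168)) = 1/(-248/21) = -21/248 ≈ -0.084677)
-u = -1*(-21/248) = 21/248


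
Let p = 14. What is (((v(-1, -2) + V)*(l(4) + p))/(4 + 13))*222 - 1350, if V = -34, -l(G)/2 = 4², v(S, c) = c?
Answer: 120906/17 ≈ 7112.1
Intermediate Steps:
l(G) = -32 (l(G) = -2*4² = -2*16 = -32)
(((v(-1, -2) + V)*(l(4) + p))/(4 + 13))*222 - 1350 = (((-2 - 34)*(-32 + 14))/(4 + 13))*222 - 1350 = ((-36*(-18))/17)*222 - 1350 = ((1/17)*648)*222 - 1350 = (648/17)*222 - 1350 = 143856/17 - 1350 = 120906/17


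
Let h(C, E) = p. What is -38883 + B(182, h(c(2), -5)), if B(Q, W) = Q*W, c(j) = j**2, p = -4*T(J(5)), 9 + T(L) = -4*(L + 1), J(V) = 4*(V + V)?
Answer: 87061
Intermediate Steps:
J(V) = 8*V (J(V) = 4*(2*V) = 8*V)
T(L) = -13 - 4*L (T(L) = -9 - 4*(L + 1) = -9 - 4*(1 + L) = -9 + (-4 - 4*L) = -13 - 4*L)
p = 692 (p = -4*(-13 - 32*5) = -4*(-13 - 4*40) = -4*(-13 - 160) = -4*(-173) = 692)
h(C, E) = 692
-38883 + B(182, h(c(2), -5)) = -38883 + 182*692 = -38883 + 125944 = 87061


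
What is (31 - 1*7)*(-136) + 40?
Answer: -3224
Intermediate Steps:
(31 - 1*7)*(-136) + 40 = (31 - 7)*(-136) + 40 = 24*(-136) + 40 = -3264 + 40 = -3224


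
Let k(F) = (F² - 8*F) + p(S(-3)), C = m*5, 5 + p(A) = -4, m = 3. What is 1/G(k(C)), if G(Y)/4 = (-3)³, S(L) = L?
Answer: -1/108 ≈ -0.0092593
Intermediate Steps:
p(A) = -9 (p(A) = -5 - 4 = -9)
C = 15 (C = 3*5 = 15)
k(F) = -9 + F² - 8*F (k(F) = (F² - 8*F) - 9 = -9 + F² - 8*F)
G(Y) = -108 (G(Y) = 4*(-3)³ = 4*(-27) = -108)
1/G(k(C)) = 1/(-108) = -1/108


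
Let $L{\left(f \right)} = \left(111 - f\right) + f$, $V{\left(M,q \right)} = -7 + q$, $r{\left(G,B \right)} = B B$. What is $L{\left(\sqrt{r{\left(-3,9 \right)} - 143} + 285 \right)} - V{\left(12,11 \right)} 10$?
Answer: $71$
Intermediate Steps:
$r{\left(G,B \right)} = B^{2}$
$L{\left(f \right)} = 111$
$L{\left(\sqrt{r{\left(-3,9 \right)} - 143} + 285 \right)} - V{\left(12,11 \right)} 10 = 111 - \left(-7 + 11\right) 10 = 111 - 4 \cdot 10 = 111 - 40 = 71$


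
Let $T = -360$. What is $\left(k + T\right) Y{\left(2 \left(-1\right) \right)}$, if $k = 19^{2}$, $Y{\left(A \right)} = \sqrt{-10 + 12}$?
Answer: $\sqrt{2} \approx 1.4142$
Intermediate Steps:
$Y{\left(A \right)} = \sqrt{2}$
$k = 361$
$\left(k + T\right) Y{\left(2 \left(-1\right) \right)} = \left(361 - 360\right) \sqrt{2} = 1 \sqrt{2} = \sqrt{2}$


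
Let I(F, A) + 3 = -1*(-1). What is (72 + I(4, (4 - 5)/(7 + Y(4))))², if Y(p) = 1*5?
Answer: 4900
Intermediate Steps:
Y(p) = 5
I(F, A) = -2 (I(F, A) = -3 - 1*(-1) = -3 + 1 = -2)
(72 + I(4, (4 - 5)/(7 + Y(4))))² = (72 - 2)² = 70² = 4900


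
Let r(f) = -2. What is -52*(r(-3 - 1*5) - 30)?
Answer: 1664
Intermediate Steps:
-52*(r(-3 - 1*5) - 30) = -52*(-2 - 30) = -52*(-32) = 1664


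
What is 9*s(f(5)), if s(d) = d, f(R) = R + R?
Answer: 90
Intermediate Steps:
f(R) = 2*R
9*s(f(5)) = 9*(2*5) = 9*10 = 90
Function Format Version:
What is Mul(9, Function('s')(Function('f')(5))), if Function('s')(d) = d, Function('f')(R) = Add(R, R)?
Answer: 90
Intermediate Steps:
Function('f')(R) = Mul(2, R)
Mul(9, Function('s')(Function('f')(5))) = Mul(9, Mul(2, 5)) = Mul(9, 10) = 90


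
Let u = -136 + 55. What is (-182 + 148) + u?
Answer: -115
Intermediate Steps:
u = -81
(-182 + 148) + u = (-182 + 148) - 81 = -34 - 81 = -115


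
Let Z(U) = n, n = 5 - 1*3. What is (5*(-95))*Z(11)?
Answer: -950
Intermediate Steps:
n = 2 (n = 5 - 3 = 2)
Z(U) = 2
(5*(-95))*Z(11) = (5*(-95))*2 = -475*2 = -950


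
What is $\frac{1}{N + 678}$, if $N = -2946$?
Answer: $- \frac{1}{2268} \approx -0.00044092$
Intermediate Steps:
$\frac{1}{N + 678} = \frac{1}{-2946 + 678} = \frac{1}{-2268} = - \frac{1}{2268}$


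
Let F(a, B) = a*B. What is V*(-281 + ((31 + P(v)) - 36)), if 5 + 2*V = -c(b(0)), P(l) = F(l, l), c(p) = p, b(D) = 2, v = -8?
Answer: 777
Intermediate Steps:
F(a, B) = B*a
P(l) = l² (P(l) = l*l = l²)
V = -7/2 (V = -5/2 + (-1*2)/2 = -5/2 + (½)*(-2) = -5/2 - 1 = -7/2 ≈ -3.5000)
V*(-281 + ((31 + P(v)) - 36)) = -7*(-281 + ((31 + (-8)²) - 36))/2 = -7*(-281 + ((31 + 64) - 36))/2 = -7*(-281 + (95 - 36))/2 = -7*(-281 + 59)/2 = -7/2*(-222) = 777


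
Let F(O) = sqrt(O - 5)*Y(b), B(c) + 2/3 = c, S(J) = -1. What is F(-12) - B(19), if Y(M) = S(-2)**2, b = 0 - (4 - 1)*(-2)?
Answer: -55/3 + I*sqrt(17) ≈ -18.333 + 4.1231*I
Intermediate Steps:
b = 6 (b = 0 - 3*(-2) = 0 - 1*(-6) = 0 + 6 = 6)
B(c) = -2/3 + c
Y(M) = 1 (Y(M) = (-1)**2 = 1)
F(O) = sqrt(-5 + O) (F(O) = sqrt(O - 5)*1 = sqrt(-5 + O)*1 = sqrt(-5 + O))
F(-12) - B(19) = sqrt(-5 - 12) - (-2/3 + 19) = sqrt(-17) - 1*55/3 = I*sqrt(17) - 55/3 = -55/3 + I*sqrt(17)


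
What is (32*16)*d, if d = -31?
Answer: -15872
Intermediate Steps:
(32*16)*d = (32*16)*(-31) = 512*(-31) = -15872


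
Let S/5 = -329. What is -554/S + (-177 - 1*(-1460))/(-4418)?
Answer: 7171/154630 ≈ 0.046375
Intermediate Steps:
S = -1645 (S = 5*(-329) = -1645)
-554/S + (-177 - 1*(-1460))/(-4418) = -554/(-1645) + (-177 - 1*(-1460))/(-4418) = -554*(-1/1645) + (-177 + 1460)*(-1/4418) = 554/1645 + 1283*(-1/4418) = 554/1645 - 1283/4418 = 7171/154630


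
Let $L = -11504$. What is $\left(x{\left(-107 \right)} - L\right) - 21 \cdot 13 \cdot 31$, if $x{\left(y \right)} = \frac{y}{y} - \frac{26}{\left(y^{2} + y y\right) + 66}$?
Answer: $\frac{34928231}{11482} \approx 3042.0$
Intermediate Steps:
$x{\left(y \right)} = 1 - \frac{26}{66 + 2 y^{2}}$ ($x{\left(y \right)} = 1 - \frac{26}{\left(y^{2} + y^{2}\right) + 66} = 1 - \frac{26}{2 y^{2} + 66} = 1 - \frac{26}{66 + 2 y^{2}}$)
$\left(x{\left(-107 \right)} - L\right) - 21 \cdot 13 \cdot 31 = \left(\frac{20 + \left(-107\right)^{2}}{33 + \left(-107\right)^{2}} - -11504\right) - 21 \cdot 13 \cdot 31 = \left(\frac{20 + 11449}{33 + 11449} + 11504\right) - 273 \cdot 31 = \left(\frac{1}{11482} \cdot 11469 + 11504\right) - 8463 = \left(\frac{11469}{11482} + 11504\right) - 8463 = \frac{132100397}{11482} - 8463 = \frac{34928231}{11482}$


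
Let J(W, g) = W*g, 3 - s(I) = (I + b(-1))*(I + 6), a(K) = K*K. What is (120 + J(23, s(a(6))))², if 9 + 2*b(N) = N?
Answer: 885479049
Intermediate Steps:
b(N) = -9/2 + N/2
a(K) = K²
s(I) = 3 - (-5 + I)*(6 + I) (s(I) = 3 - (I + (-9/2 + (½)*(-1)))*(I + 6) = 3 - (I + (-9/2 - ½))*(6 + I) = 3 - (I - 5)*(6 + I) = 3 - (-5 + I)*(6 + I))
(120 + J(23, s(a(6))))² = (120 + 23*(33 - 1*6² - (6²)²))² = (120 + 23*(33 - 1*36 - 1*36²))² = (120 + 23*(33 - 36 - 1*1296))² = (120 + 23*(33 - 36 - 1296))² = (120 + 23*(-1299))² = (120 - 29877)² = (-29757)² = 885479049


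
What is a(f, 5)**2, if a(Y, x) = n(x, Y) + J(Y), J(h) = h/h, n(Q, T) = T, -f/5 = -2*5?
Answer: 2601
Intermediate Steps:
f = 50 (f = -(-10)*5 = -5*(-10) = 50)
J(h) = 1
a(Y, x) = 1 + Y (a(Y, x) = Y + 1 = 1 + Y)
a(f, 5)**2 = (1 + 50)**2 = 51**2 = 2601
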